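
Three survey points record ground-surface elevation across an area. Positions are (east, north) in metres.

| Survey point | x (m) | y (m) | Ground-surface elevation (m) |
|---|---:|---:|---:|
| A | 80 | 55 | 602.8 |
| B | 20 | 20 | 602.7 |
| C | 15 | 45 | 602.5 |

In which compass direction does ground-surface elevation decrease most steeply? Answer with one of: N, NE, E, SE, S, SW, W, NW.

NW

Differences from A: to B (Δx, Δy, Δh) = (-60, -35, -0.1); to C = (-65, -10, -0.3).
Determinant of the coordinate differences = (-60)·(-10) − (-65)·(-35) = -1675.
∂z/∂x = [(-0.1)·(-10) − (-0.3)·(-35)] / -1675 = +0.005672
∂z/∂y = [(-60)·(-0.3) − (-65)·(-0.1)] / -1675 = -0.006866
Steepest decrease is along −∇f = (-0.005672 E, +0.006866 N) → northwest.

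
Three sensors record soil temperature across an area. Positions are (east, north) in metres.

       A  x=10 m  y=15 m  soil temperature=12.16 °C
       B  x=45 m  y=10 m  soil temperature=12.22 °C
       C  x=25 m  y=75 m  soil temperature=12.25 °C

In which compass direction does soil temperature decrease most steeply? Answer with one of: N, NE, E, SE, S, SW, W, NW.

SW

With T = a·x + b·y + c and A as origin, the differences give:
  35·a + (-5)·b = +0.06
  15·a + 60·b = +0.09
Eliminate b (×60 and ×(-5), subtract): 2175·a = 4.050 → a = ∂T/∂x = +0.001862
Back-substitute: b = ∂T/∂y = +0.001034.
Steepest decrease is along −∇f = (-0.001862 E, -0.001034 N) → southwest.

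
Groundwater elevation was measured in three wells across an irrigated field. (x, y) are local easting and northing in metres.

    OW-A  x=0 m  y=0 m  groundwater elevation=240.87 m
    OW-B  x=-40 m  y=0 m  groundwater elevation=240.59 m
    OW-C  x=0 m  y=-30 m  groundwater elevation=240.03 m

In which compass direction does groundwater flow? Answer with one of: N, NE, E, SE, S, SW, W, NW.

∂h/∂x = (240.59 − 240.87) / (-40 − 0) = +0.007000
∂h/∂y = (240.03 − 240.87) / (-30 − 0) = +0.02800
Flow = −∇h = (-0.007000 east, -0.02800 north), which points south.

S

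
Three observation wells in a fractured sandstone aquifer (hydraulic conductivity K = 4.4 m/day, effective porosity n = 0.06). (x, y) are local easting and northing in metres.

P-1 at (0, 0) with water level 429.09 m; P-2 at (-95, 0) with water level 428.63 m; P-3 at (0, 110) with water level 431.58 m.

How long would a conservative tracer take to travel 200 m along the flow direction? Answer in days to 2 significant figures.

120 days

∂h/∂x = (428.63 − 429.09) / (-95 − 0) = +0.004842
∂h/∂y = (431.58 − 429.09) / (110 − 0) = +0.02264
|∇h| = √(0.004842² + 0.02264²) = 0.02315
Seepage velocity v = K·i/n = 4.4 × 0.02315 / 0.06 = 1.698 m/day.
t = 200 / 1.698 = 117.8 days.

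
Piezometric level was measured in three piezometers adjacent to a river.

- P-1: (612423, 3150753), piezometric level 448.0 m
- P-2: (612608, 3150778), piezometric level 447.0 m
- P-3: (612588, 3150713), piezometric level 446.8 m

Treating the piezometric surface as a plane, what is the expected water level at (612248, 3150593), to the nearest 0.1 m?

448.3 m

With h = a·x + b·y + c and P-1 as origin, the differences give:
  185·a + 25·b = -1.0
  165·a + (-40)·b = -1.2
Eliminate b (×(-40) and ×25, subtract): -11525·a = 70.00 → a = ∂h/∂x = -0.006074
Back-substitute: b = ∂h/∂y = +0.004946.
h(612248, 3150593) = 448.0 + (-0.006074)·(-175) + (+0.004946)·(-160) = 448.0 +1.063 -0.791 = 448.272 m.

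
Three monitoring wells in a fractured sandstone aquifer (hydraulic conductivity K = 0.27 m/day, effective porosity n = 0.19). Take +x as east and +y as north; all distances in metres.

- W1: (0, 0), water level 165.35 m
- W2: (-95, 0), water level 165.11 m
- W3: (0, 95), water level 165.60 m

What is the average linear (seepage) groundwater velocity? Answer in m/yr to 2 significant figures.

∂h/∂x = (165.11 − 165.35) / (-95 − 0) = +0.002526
∂h/∂y = (165.60 − 165.35) / (95 − 0) = +0.002632
|∇h| = √(0.002526² + 0.002632²) = 0.003648
Seepage velocity v = K·i/n = 0.27 × 0.003648 / 0.19 = 0.005184 m/day = 1.893 m/yr.

1.9 m/yr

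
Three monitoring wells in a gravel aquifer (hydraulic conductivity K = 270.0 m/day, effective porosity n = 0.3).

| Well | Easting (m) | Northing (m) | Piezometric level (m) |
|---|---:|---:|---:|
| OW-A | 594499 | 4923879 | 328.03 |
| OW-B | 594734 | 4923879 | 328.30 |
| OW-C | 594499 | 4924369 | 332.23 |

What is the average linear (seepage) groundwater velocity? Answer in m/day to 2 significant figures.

∂h/∂x = (328.30 − 328.03) / (594734 − 594499) = +0.001149
∂h/∂y = (332.23 − 328.03) / (4924369 − 4923879) = +0.008571
|∇h| = √(0.001149² + 0.008571²) = 0.008648
Seepage velocity v = K·i/n = 270.0 × 0.008648 / 0.3 = 7.783 m/day.

7.8 m/day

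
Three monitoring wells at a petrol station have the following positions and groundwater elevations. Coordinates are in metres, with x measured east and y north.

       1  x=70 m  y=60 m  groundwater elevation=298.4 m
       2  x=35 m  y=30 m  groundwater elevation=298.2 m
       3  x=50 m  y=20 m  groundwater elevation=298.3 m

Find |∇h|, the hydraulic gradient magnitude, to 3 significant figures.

0.00628

With h = a·x + b·y + c and 1 as origin, the differences give:
  (-35)·a + (-30)·b = -0.2
  (-20)·a + (-40)·b = -0.1
Eliminate b (×(-40) and ×(-30), subtract): 800·a = 5.00 → a = ∂h/∂x = +0.006250
Back-substitute: b = ∂h/∂y = -0.0006250.
|∇h| = √(0.006250² + -0.0006250²) = 0.006281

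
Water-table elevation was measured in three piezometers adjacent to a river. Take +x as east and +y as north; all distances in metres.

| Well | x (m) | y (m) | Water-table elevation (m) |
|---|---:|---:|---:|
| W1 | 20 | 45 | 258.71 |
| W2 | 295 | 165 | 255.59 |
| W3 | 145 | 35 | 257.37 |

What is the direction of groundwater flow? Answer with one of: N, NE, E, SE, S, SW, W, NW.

Differences from W1: to W2 (Δx, Δy, Δh) = (275, 120, -3.12); to W3 = (125, -10, -1.34).
Solve a·Δx + b·Δy = Δh: det = 275·(-10) − 125·120 = -17750.
∂h/∂x = [(-3.12)·(-10) − (-1.34)·120] / -17750 = -0.01082
∂h/∂y = [275·(-1.34) − 125·(-3.12)] / -17750 = -0.001211
Flow = −∇h = (+0.01082 east, +0.001211 north), which points east.

E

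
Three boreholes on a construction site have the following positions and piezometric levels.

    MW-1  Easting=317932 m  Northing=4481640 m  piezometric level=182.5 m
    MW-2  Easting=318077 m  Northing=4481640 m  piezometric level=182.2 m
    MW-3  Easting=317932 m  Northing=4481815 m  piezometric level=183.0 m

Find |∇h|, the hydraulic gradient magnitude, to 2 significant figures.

∂h/∂x = (182.2 − 182.5) / (318077 − 317932) = -0.002069
∂h/∂y = (183.0 − 182.5) / (4481815 − 4481640) = +0.002857
|∇h| = √(-0.002069² + 0.002857²) = 0.003527

0.0035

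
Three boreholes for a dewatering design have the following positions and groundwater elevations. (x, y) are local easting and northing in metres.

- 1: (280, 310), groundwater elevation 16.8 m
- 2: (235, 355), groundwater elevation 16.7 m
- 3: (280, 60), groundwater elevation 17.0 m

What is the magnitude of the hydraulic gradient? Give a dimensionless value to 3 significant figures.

0.00163

Taking 1 as reference: 2−1 = (-45, 45, -0.1); 3−1 = (0, -250, +0.2).
Determinant of the coordinate differences = (-45)·(-250) − 0·45 = 11250.
∂h/∂x = [(-0.1)·(-250) − (+0.2)·45] / 11250 = +0.001422
∂h/∂y = [(-45)·(+0.2) − 0·(-0.1)] / 11250 = -0.0008000
|∇h| = √(0.001422² + -0.0008000²) = 0.001632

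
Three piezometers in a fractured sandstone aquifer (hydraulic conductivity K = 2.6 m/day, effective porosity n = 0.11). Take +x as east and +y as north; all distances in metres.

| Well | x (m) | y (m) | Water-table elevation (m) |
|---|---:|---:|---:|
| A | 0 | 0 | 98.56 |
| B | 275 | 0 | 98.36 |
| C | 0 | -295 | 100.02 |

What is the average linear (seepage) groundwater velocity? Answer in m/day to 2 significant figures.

∂h/∂x = (98.36 − 98.56) / (275 − 0) = -0.0007273
∂h/∂y = (100.02 − 98.56) / (-295 − 0) = -0.004949
|∇h| = √(-0.0007273² + -0.004949²) = 0.005002
Seepage velocity v = K·i/n = 2.6 × 0.005002 / 0.11 = 0.1182 m/day.

0.12 m/day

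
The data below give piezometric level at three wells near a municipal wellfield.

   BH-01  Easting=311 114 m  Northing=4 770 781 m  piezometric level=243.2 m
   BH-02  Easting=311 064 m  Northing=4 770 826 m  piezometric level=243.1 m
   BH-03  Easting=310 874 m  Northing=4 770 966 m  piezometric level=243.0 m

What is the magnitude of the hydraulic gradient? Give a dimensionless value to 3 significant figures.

0.0109

Taking BH-01 as reference: BH-02−BH-01 = (-50, 45, -0.1); BH-03−BH-01 = (-240, 185, -0.2).
Determinant of the coordinate differences = (-50)·185 − (-240)·45 = 1550.
∂h/∂x = [(-0.1)·185 − (-0.2)·45] / 1550 = -0.006129
∂h/∂y = [(-50)·(-0.2) − (-240)·(-0.1)] / 1550 = -0.009032
|∇h| = √(-0.006129² + -0.009032²) = 0.01092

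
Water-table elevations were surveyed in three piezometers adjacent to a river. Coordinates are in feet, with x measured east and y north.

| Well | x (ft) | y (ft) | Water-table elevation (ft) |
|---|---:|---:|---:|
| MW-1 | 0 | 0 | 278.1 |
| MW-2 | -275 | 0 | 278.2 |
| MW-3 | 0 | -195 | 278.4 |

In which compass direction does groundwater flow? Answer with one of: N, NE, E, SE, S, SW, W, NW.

N

∂h/∂x = (278.2 − 278.1) / (-275 − 0) = -0.0003636
∂h/∂y = (278.4 − 278.1) / (-195 − 0) = -0.001538
Flow = −∇h = (+0.0003636 east, +0.001538 north), which points north.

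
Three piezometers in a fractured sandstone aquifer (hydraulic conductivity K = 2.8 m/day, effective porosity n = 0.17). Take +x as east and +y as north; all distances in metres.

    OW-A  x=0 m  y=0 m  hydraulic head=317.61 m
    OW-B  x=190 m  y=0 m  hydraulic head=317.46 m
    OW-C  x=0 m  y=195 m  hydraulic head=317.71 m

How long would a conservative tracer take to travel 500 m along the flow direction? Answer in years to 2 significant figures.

88 years

∂h/∂x = (317.46 − 317.61) / (190 − 0) = -0.0007895
∂h/∂y = (317.71 − 317.61) / (195 − 0) = +0.0005128
|∇h| = √(-0.0007895² + 0.0005128²) = 0.0009414
Seepage velocity v = K·i/n = 2.8 × 0.0009414 / 0.17 = 0.01551 m/day.
t = 500 / 0.01551 = 3.224e+04 days = 88.3 years.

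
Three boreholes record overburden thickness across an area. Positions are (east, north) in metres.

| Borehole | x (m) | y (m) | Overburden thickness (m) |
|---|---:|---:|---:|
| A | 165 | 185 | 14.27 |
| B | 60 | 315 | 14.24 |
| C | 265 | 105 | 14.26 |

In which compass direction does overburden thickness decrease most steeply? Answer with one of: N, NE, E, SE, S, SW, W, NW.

Differences from A: to B (Δx, Δy, Δh) = (-105, 130, -0.03); to C = (100, -80, -0.01).
Determinant of the coordinate differences = (-105)·(-80) − 100·130 = -4600.
∂d/∂x = [(-0.03)·(-80) − (-0.01)·130] / -4600 = -0.0008043
∂d/∂y = [(-105)·(-0.01) − 100·(-0.03)] / -4600 = -0.0008804
Steepest decrease is along −∇f = (+0.0008043 E, +0.0008804 N) → northeast.

NE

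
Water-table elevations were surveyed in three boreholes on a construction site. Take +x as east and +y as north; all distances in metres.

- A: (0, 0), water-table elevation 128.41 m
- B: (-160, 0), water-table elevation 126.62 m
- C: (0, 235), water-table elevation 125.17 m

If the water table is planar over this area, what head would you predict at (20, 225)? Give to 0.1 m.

125.5 m

∂h/∂x = (126.62 − 128.41) / (-160 − 0) = +0.01119
∂h/∂y = (125.17 − 128.41) / (235 − 0) = -0.01379
h(20, 225) = 128.41 + (+0.01119)·(20) + (-0.01379)·(225) = 128.41 +0.224 -3.102 = 125.532 m.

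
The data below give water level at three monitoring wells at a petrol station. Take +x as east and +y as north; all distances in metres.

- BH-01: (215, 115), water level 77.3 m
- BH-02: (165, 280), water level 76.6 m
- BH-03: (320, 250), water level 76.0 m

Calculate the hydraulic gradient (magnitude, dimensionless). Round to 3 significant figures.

With h = a·x + b·y + c and BH-01 as origin, the differences give:
  (-50)·a + 165·b = -0.7
  105·a + 135·b = -1.3
Eliminate b (×135 and ×165, subtract): -24075·a = 120.00 → a = ∂h/∂x = -0.004984
Back-substitute: b = ∂h/∂y = -0.005753.
|∇h| = √(-0.004984² + -0.005753²) = 0.007612

0.00761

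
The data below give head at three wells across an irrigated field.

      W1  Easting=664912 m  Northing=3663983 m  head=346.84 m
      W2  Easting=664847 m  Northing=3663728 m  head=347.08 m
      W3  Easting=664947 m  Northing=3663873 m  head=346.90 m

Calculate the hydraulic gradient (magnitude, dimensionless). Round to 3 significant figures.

0.00103

With h = a·x + b·y + c and W1 as origin, the differences give:
  (-65)·a + (-255)·b = +0.24
  35·a + (-110)·b = +0.06
Eliminate b (×(-110) and ×(-255), subtract): 16075·a = -11.100 → a = ∂h/∂x = -0.0006905
Back-substitute: b = ∂h/∂y = -0.0007652.
|∇h| = √(-0.0006905² + -0.0007652²) = 0.001031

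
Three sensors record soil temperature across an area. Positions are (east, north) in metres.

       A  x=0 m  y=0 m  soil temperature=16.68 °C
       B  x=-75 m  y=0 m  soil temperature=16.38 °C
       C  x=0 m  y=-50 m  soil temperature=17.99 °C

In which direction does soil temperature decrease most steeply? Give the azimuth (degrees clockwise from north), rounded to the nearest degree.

∂T/∂x = (16.38 − 16.68) / (-75 − 0) = +0.004000
∂T/∂y = (17.99 − 16.68) / (-50 − 0) = -0.02620
Steepest decrease is along −∇f: components (-0.004000 E, +0.02620 N).
Azimuth = atan2(-0.004000, +0.02620) = 351.3° ≈ 351°.

351°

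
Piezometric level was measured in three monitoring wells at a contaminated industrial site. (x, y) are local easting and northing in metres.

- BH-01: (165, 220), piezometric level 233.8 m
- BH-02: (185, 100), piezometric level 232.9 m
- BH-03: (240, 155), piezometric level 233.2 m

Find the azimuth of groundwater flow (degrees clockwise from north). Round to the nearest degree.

166°

Differences from BH-01: to BH-02 (Δx, Δy, Δh) = (20, -120, -0.9); to BH-03 = (75, -65, -0.6).
Solve a·Δx + b·Δy = Δh: det = 20·(-65) − 75·(-120) = 7700.
∂h/∂x = [(-0.9)·(-65) − (-0.6)·(-120)] / 7700 = -0.001753
∂h/∂y = [20·(-0.6) − 75·(-0.9)] / 7700 = +0.007208
Flow direction (−∇h) has components (+0.001753 E, -0.007208 N).
Azimuth = atan2(E, N) = atan2(+0.001753, -0.007208) = 166.3° ≈ 166°.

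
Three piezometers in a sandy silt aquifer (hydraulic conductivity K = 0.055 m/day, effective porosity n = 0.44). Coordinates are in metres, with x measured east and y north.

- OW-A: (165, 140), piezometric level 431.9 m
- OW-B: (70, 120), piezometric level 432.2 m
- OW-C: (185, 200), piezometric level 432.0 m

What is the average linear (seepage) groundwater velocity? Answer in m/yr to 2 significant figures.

0.22 m/yr

Taking OW-A as reference: OW-B−OW-A = (-95, -20, +0.3); OW-C−OW-A = (20, 60, +0.1).
Determinant of the coordinate differences = (-95)·60 − 20·(-20) = -5300.
∂h/∂x = [(+0.3)·60 − (+0.1)·(-20)] / -5300 = -0.003774
∂h/∂y = [(-95)·(+0.1) − 20·(+0.3)] / -5300 = +0.002925
|∇h| = √(-0.003774² + 0.002925²) = 0.004775
Seepage velocity v = K·i/n = 0.055 × 0.004775 / 0.44 = 0.0005969 m/day = 0.218 m/yr.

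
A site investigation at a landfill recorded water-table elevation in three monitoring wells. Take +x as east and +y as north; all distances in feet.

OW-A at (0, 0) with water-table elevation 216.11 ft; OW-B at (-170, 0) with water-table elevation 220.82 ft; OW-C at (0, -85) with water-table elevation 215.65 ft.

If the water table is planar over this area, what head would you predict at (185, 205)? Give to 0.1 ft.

212.1 ft

∂h/∂x = (220.82 − 216.11) / (-170 − 0) = -0.02771
∂h/∂y = (215.65 − 216.11) / (-85 − 0) = +0.005412
h(185, 205) = 216.11 + (-0.02771)·(185) + (+0.005412)·(205) = 216.11 -5.126 +1.109 = 212.094 ft.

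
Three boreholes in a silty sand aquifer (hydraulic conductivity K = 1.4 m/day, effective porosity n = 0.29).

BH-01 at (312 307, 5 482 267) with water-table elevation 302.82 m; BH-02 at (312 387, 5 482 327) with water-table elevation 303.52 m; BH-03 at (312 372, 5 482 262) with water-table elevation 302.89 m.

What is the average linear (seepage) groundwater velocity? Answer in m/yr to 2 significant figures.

17 m/yr

Taking BH-01 as reference: BH-02−BH-01 = (80, 60, +0.70); BH-03−BH-01 = (65, -5, +0.07).
Solve a·Δx + b·Δy = Δh: det = 80·(-5) − 65·60 = -4300.
∂h/∂x = [(+0.70)·(-5) − (+0.07)·60] / -4300 = +0.001791
∂h/∂y = [80·(+0.07) − 65·(+0.70)] / -4300 = +0.009279
|∇h| = √(0.001791² + 0.009279²) = 0.00945
Seepage velocity v = K·i/n = 1.4 × 0.00945 / 0.29 = 0.04562 m/day = 16.66 m/yr.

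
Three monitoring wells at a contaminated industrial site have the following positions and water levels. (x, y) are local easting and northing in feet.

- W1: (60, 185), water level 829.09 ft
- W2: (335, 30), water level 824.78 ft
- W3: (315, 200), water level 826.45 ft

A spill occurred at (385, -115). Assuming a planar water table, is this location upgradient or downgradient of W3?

downgradient

Taking W1 as reference: W2−W1 = (275, -155, -4.31); W3−W1 = (255, 15, -2.64).
Solve a·Δx + b·Δy = Δh: det = 275·15 − 255·(-155) = 43650.
∂h/∂x = [(-4.31)·15 − (-2.64)·(-155)] / 43650 = -0.01086
∂h/∂y = [275·(-2.64) − 255·(-4.31)] / 43650 = +0.008546
Head at (385, -115) = 829.09 + (-0.01086)·(325) + (+0.008546)·(-300) = 823.00 ft.
That is lower than the 826.45 ft at W3, so the point is downgradient.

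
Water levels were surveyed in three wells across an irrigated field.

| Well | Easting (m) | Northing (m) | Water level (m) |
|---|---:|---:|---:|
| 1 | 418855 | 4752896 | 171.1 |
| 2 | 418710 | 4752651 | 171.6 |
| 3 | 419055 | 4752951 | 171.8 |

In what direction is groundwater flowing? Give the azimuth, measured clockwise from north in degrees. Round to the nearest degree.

315°

With h = a·x + b·y + c and 1 as origin, the differences give:
  (-145)·a + (-245)·b = +0.5
  200·a + 55·b = +0.7
Eliminate b (×55 and ×(-245), subtract): 41025·a = 199.00 → a = ∂h/∂x = +0.004851
Back-substitute: b = ∂h/∂y = -0.004912.
Flow direction (−∇h) has components (-0.004851 E, +0.004912 N).
Azimuth = atan2(E, N) = atan2(-0.004851, +0.004912) = 315.4° ≈ 315°.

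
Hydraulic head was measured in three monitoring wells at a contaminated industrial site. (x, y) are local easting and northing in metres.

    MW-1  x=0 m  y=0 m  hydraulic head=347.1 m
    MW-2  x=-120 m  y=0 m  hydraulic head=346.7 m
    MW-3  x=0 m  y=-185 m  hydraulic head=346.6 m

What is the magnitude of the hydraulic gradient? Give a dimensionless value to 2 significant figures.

0.0043

∂h/∂x = (346.7 − 347.1) / (-120 − 0) = +0.003333
∂h/∂y = (346.6 − 347.1) / (-185 − 0) = +0.002703
|∇h| = √(0.003333² + 0.002703²) = 0.004291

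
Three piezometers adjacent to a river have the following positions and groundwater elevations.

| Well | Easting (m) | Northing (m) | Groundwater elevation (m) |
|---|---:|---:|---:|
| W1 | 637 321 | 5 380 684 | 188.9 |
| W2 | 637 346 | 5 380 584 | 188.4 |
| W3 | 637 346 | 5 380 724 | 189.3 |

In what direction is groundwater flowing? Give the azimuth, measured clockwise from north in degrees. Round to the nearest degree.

Taking W1 as reference: W2−W1 = (25, -100, -0.5); W3−W1 = (25, 40, +0.4).
Determinant of the coordinate differences = 25·40 − 25·(-100) = 3500.
∂h/∂x = [(-0.5)·40 − (+0.4)·(-100)] / 3500 = +0.005714
∂h/∂y = [25·(+0.4) − 25·(-0.5)] / 3500 = +0.006429
Flow direction (−∇h) has components (-0.005714 E, -0.006429 N).
Azimuth = atan2(E, N) = atan2(-0.005714, -0.006429) = 221.6° ≈ 222°.

222°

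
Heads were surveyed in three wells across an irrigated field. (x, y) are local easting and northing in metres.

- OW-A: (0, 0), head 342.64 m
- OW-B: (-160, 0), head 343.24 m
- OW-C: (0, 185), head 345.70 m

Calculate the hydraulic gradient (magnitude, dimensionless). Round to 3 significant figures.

0.0170

∂h/∂x = (343.24 − 342.64) / (-160 − 0) = -0.003750
∂h/∂y = (345.70 − 342.64) / (185 − 0) = +0.01654
|∇h| = √(-0.003750² + 0.01654²) = 0.01696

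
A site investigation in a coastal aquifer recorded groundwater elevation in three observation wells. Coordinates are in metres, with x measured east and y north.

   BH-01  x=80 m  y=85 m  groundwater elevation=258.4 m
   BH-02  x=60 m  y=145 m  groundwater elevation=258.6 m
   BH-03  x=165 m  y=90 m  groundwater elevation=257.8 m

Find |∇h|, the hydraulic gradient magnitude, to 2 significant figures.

With h = a·x + b·y + c and BH-01 as origin, the differences give:
  (-20)·a + 60·b = +0.2
  85·a + 5·b = -0.6
Eliminate b (×5 and ×60, subtract): -5200·a = 37.00 → a = ∂h/∂x = -0.007115
Back-substitute: b = ∂h/∂y = +0.0009615.
|∇h| = √(-0.007115² + 0.0009615²) = 0.00718

0.0072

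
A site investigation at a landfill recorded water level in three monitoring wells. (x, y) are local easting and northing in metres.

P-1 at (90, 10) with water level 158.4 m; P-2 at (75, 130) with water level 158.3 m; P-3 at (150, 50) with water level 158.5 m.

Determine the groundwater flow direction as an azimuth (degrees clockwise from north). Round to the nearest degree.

Taking P-1 as reference: P-2−P-1 = (-15, 120, -0.1); P-3−P-1 = (60, 40, +0.1).
Solve a·Δx + b·Δy = Δh: det = (-15)·40 − 60·120 = -7800.
∂h/∂x = [(-0.1)·40 − (+0.1)·120] / -7800 = +0.002051
∂h/∂y = [(-15)·(+0.1) − 60·(-0.1)] / -7800 = -0.0005769
Flow direction (−∇h) has components (-0.002051 E, +0.0005769 N).
Azimuth = atan2(E, N) = atan2(-0.002051, +0.0005769) = 285.7° ≈ 286°.

286°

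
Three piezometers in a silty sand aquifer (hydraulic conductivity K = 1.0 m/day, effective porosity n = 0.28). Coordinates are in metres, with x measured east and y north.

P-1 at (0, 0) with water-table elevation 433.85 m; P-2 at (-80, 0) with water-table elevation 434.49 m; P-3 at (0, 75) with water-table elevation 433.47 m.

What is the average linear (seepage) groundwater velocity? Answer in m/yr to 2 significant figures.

∂h/∂x = (434.49 − 433.85) / (-80 − 0) = -0.008000
∂h/∂y = (433.47 − 433.85) / (75 − 0) = -0.005067
|∇h| = √(-0.008000² + -0.005067²) = 0.00947
Seepage velocity v = K·i/n = 1.0 × 0.00947 / 0.28 = 0.03382 m/day = 12.35 m/yr.

12 m/yr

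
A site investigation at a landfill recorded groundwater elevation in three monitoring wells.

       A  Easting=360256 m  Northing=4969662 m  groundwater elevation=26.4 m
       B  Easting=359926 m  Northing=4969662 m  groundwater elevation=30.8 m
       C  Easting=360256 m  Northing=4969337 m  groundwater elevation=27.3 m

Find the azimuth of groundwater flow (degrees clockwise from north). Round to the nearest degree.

078°

∂h/∂x = (30.8 − 26.4) / (359926 − 360256) = -0.01333
∂h/∂y = (27.3 − 26.4) / (4969337 − 4969662) = -0.002769
Flow direction (−∇h) has components (+0.01333 E, +0.002769 N).
Azimuth = atan2(E, N) = atan2(+0.01333, +0.002769) = 78.3° ≈ 078°.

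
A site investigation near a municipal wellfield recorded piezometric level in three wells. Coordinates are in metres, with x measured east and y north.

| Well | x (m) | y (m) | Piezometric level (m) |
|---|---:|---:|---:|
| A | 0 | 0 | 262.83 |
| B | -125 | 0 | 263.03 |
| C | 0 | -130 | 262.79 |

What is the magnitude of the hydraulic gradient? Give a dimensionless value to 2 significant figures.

0.0016

∂h/∂x = (263.03 − 262.83) / (-125 − 0) = -0.001600
∂h/∂y = (262.79 − 262.83) / (-130 − 0) = +0.0003077
|∇h| = √(-0.001600² + 0.0003077²) = 0.001629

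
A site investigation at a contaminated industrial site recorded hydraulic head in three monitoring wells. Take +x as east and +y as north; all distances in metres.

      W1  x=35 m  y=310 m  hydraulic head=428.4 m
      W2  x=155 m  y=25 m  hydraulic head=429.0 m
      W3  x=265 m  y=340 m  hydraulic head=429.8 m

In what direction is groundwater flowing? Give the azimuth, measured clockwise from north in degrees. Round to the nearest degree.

266°

Differences from W1: to W2 (Δx, Δy, Δh) = (120, -285, +0.6); to W3 = (230, 30, +1.4).
Solve a·Δx + b·Δy = Δh: det = 120·30 − 230·(-285) = 69150.
∂h/∂x = [(+0.6)·30 − (+1.4)·(-285)] / 69150 = +0.006030
∂h/∂y = [120·(+1.4) − 230·(+0.6)] / 69150 = +0.0004338
Flow direction (−∇h) has components (-0.006030 E, -0.0004338 N).
Azimuth = atan2(E, N) = atan2(-0.006030, -0.0004338) = 265.9° ≈ 266°.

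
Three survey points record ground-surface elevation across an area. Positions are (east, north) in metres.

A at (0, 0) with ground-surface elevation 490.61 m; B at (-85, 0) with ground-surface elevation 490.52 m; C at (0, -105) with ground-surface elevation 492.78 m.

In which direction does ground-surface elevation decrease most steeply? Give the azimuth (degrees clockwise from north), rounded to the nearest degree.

∂z/∂x = (490.52 − 490.61) / (-85 − 0) = +0.001059
∂z/∂y = (492.78 − 490.61) / (-105 − 0) = -0.02067
Steepest decrease is along −∇f: components (-0.001059 E, +0.02067 N).
Azimuth = atan2(-0.001059, +0.02067) = 357.1° ≈ 357°.

357°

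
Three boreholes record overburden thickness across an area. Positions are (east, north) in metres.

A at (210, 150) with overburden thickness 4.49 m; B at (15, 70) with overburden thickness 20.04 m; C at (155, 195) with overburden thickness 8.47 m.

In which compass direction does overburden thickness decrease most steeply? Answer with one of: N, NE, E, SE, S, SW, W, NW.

Taking A as reference: B−A = (-195, -80, +15.55); C−A = (-55, 45, +3.98).
Determinant of the coordinate differences = (-195)·45 − (-55)·(-80) = -13175.
∂d/∂x = [(+15.55)·45 − (+3.98)·(-80)] / -13175 = -0.07728
∂d/∂y = [(-195)·(+3.98) − (-55)·(+15.55)] / -13175 = -0.006008
Steepest decrease is along −∇f = (+0.07728 E, +0.006008 N) → east.

E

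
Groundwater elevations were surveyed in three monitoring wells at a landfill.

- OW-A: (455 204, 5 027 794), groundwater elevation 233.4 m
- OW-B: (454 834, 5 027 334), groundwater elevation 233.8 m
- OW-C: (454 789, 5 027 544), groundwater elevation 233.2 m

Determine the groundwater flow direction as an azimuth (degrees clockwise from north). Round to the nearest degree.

With h = a·x + b·y + c and OW-A as origin, the differences give:
  (-370)·a + (-460)·b = +0.4
  (-415)·a + (-250)·b = -0.2
Eliminate b (×(-250) and ×(-460), subtract): -98400·a = -192.00 → a = ∂h/∂x = +0.001951
Back-substitute: b = ∂h/∂y = -0.002439.
Flow direction (−∇h) has components (-0.001951 E, +0.002439 N).
Azimuth = atan2(E, N) = atan2(-0.001951, +0.002439) = 321.3° ≈ 321°.

321°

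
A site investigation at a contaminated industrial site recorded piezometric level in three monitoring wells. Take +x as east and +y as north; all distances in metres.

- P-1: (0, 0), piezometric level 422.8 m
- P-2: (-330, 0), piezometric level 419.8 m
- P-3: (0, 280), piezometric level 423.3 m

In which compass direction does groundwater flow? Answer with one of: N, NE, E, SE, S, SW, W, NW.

W

∂h/∂x = (419.8 − 422.8) / (-330 − 0) = +0.009091
∂h/∂y = (423.3 − 422.8) / (280 − 0) = +0.001786
Flow = −∇h = (-0.009091 east, -0.001786 north), which points west.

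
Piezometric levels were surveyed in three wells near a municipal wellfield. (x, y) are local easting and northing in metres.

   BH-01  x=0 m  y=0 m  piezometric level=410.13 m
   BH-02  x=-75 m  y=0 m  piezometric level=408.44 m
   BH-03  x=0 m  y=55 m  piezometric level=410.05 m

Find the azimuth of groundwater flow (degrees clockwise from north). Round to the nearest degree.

274°

∂h/∂x = (408.44 − 410.13) / (-75 − 0) = +0.02253
∂h/∂y = (410.05 − 410.13) / (55 − 0) = -0.001455
Flow direction (−∇h) has components (-0.02253 E, +0.001455 N).
Azimuth = atan2(E, N) = atan2(-0.02253, +0.001455) = 273.7° ≈ 274°.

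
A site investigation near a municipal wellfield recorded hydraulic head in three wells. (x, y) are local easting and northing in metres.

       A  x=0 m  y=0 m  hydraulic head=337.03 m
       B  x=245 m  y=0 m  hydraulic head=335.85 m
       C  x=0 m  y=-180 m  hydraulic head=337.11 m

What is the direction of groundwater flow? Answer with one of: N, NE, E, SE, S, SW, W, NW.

∂h/∂x = (335.85 − 337.03) / (245 − 0) = -0.004816
∂h/∂y = (337.11 − 337.03) / (-180 − 0) = -0.0004444
Flow = −∇h = (+0.004816 east, +0.0004444 north), which points east.

E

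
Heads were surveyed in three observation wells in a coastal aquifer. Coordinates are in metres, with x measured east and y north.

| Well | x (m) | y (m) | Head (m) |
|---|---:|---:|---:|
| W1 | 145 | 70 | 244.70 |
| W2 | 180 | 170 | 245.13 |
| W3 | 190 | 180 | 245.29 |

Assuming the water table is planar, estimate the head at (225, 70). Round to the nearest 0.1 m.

246.1 m

With h = a·x + b·y + c and W1 as origin, the differences give:
  35·a + 100·b = +0.43
  45·a + 110·b = +0.59
Eliminate b (×110 and ×100, subtract): -650·a = -11.700 → a = ∂h/∂x = +0.01800
Back-substitute: b = ∂h/∂y = -0.002000.
h(225, 70) = 244.70 + (+0.01800)·(80) + (-0.002000)·(0) = 244.70 +1.440 -0.000 = 246.140 m.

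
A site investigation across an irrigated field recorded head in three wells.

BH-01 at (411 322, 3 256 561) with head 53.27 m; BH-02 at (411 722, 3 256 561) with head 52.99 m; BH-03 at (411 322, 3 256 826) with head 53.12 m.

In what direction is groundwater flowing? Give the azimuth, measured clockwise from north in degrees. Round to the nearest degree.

051°

∂h/∂x = (52.99 − 53.27) / (411722 − 411322) = -0.0007000
∂h/∂y = (53.12 − 53.27) / (3256826 − 3256561) = -0.0005660
Flow direction (−∇h) has components (+0.0007000 E, +0.0005660 N).
Azimuth = atan2(E, N) = atan2(+0.0007000, +0.0005660) = 51.0° ≈ 051°.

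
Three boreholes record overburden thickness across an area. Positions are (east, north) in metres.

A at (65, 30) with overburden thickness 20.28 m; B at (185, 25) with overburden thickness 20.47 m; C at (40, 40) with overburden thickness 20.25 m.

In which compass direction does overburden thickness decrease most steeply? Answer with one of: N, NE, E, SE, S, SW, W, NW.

Differences from A: to B (Δx, Δy, Δh) = (120, -5, +0.19); to C = (-25, 10, -0.03).
Determinant of the coordinate differences = 120·10 − (-25)·(-5) = 1075.
∂d/∂x = [(+0.19)·10 − (-0.03)·(-5)] / 1075 = +0.001628
∂d/∂y = [120·(-0.03) − (-25)·(+0.19)] / 1075 = +0.001070
Steepest decrease is along −∇f = (-0.001628 E, -0.001070 N) → southwest.

SW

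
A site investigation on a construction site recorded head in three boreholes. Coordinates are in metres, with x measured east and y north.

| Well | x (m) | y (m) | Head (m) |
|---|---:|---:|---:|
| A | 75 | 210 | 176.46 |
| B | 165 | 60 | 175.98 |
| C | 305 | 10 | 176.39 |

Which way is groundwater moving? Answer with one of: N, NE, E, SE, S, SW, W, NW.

SW

Differences from A: to B (Δx, Δy, Δh) = (90, -150, -0.48); to C = (230, -200, -0.07).
Determinant of the coordinate differences = 90·(-200) − 230·(-150) = 16500.
∂h/∂x = [(-0.48)·(-200) − (-0.07)·(-150)] / 16500 = +0.005182
∂h/∂y = [90·(-0.07) − 230·(-0.48)] / 16500 = +0.006309
Flow = −∇h = (-0.005182 east, -0.006309 north), which points southwest.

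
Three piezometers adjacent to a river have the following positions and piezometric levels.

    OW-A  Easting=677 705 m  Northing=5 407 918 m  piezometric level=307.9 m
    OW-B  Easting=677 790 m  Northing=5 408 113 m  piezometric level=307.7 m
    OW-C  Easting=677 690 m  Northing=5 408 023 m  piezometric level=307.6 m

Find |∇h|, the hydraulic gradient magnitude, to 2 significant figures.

With h = a·x + b·y + c and OW-A as origin, the differences give:
  85·a + 195·b = -0.2
  (-15)·a + 105·b = -0.3
Eliminate b (×105 and ×195, subtract): 11850·a = 37.50 → a = ∂h/∂x = +0.003165
Back-substitute: b = ∂h/∂y = -0.002405.
|∇h| = √(0.003165² + -0.002405²) = 0.003975

0.0040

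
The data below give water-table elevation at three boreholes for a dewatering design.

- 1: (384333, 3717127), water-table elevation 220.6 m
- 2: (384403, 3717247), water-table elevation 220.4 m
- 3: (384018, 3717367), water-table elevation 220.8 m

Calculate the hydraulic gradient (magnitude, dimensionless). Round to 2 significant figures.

With h = a·x + b·y + c and 1 as origin, the differences give:
  70·a + 120·b = -0.2
  (-315)·a + 240·b = +0.2
Eliminate b (×240 and ×120, subtract): 54600·a = -72.00 → a = ∂h/∂x = -0.001319
Back-substitute: b = ∂h/∂y = -0.0008974.
|∇h| = √(-0.001319² + -0.0008974²) = 0.001595

0.0016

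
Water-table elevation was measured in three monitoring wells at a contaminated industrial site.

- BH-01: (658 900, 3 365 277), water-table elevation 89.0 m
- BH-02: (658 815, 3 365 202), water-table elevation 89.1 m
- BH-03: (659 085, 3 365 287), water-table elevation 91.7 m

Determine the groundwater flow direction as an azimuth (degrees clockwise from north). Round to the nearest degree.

With h = a·x + b·y + c and BH-01 as origin, the differences give:
  (-85)·a + (-75)·b = +0.1
  185·a + 10·b = +2.7
Eliminate b (×10 and ×(-75), subtract): 13025·a = 203.50 → a = ∂h/∂x = +0.01562
Back-substitute: b = ∂h/∂y = -0.01904.
Flow direction (−∇h) has components (-0.01562 E, +0.01904 N).
Azimuth = atan2(E, N) = atan2(-0.01562, +0.01904) = 320.6° ≈ 321°.

321°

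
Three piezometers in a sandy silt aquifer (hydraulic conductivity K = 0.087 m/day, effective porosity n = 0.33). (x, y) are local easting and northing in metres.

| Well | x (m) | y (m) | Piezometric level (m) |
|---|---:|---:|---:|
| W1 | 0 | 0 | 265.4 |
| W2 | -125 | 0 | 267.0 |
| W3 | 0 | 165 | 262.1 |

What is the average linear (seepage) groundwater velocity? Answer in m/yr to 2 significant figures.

∂h/∂x = (267.0 − 265.4) / (-125 − 0) = -0.01280
∂h/∂y = (262.1 − 265.4) / (165 − 0) = -0.02000
|∇h| = √(-0.01280² + -0.02000²) = 0.02375
Seepage velocity v = K·i/n = 0.087 × 0.02375 / 0.33 = 0.006261 m/day = 2.287 m/yr.

2.3 m/yr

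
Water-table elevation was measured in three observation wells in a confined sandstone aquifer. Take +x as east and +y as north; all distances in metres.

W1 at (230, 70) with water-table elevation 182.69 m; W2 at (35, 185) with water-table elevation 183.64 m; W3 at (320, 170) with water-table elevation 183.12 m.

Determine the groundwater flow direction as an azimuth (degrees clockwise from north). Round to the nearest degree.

Differences from W1: to W2 (Δx, Δy, Δh) = (-195, 115, +0.95); to W3 = (90, 100, +0.43).
Solve a·Δx + b·Δy = Δh: det = (-195)·100 − 90·115 = -29850.
∂h/∂x = [(+0.95)·100 − (+0.43)·115] / -29850 = -0.001526
∂h/∂y = [(-195)·(+0.43) − 90·(+0.95)] / -29850 = +0.005673
Flow direction (−∇h) has components (+0.001526 E, -0.005673 N).
Azimuth = atan2(E, N) = atan2(+0.001526, -0.005673) = 164.9° ≈ 165°.

165°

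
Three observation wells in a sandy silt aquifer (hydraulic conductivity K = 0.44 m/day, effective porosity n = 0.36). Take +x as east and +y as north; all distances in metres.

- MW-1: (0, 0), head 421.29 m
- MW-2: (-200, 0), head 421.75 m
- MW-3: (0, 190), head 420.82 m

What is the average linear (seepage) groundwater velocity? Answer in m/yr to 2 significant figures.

1.5 m/yr

∂h/∂x = (421.75 − 421.29) / (-200 − 0) = -0.002300
∂h/∂y = (420.82 − 421.29) / (190 − 0) = -0.002474
|∇h| = √(-0.002300² + -0.002474²) = 0.003378
Seepage velocity v = K·i/n = 0.44 × 0.003378 / 0.36 = 0.004129 m/day = 1.508 m/yr.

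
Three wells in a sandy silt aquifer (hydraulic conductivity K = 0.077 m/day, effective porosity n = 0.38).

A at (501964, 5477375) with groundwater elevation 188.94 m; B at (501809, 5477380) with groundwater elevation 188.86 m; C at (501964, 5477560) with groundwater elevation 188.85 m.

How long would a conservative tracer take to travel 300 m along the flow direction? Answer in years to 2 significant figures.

Differences from A: to B (Δx, Δy, Δh) = (-155, 5, -0.08); to C = (0, 185, -0.09).
Determinant of the coordinate differences = (-155)·185 − 0·5 = -28675.
∂h/∂x = [(-0.08)·185 − (-0.09)·5] / -28675 = +0.0005004
∂h/∂y = [(-155)·(-0.09) − 0·(-0.08)] / -28675 = -0.0004865
|∇h| = √(0.0005004² + -0.0004865²) = 0.0006979
Seepage velocity v = K·i/n = 0.077 × 0.0006979 / 0.38 = 0.0001414 m/day.
t = 300 / 0.0001414 = 2.122e+06 days = 5.81e+03 years.

5800 years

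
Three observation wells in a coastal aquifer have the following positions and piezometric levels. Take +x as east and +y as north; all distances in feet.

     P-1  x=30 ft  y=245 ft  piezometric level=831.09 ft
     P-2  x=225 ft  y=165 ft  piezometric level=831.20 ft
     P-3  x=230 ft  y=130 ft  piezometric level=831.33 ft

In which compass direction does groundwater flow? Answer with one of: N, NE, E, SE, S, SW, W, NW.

Differences from P-1: to P-2 (Δx, Δy, Δh) = (195, -80, +0.11); to P-3 = (200, -115, +0.24).
Determinant of the coordinate differences = 195·(-115) − 200·(-80) = -6425.
∂h/∂x = [(+0.11)·(-115) − (+0.24)·(-80)] / -6425 = -0.001019
∂h/∂y = [195·(+0.24) − 200·(+0.11)] / -6425 = -0.003860
Flow = −∇h = (+0.001019 east, +0.003860 north), which points north.

N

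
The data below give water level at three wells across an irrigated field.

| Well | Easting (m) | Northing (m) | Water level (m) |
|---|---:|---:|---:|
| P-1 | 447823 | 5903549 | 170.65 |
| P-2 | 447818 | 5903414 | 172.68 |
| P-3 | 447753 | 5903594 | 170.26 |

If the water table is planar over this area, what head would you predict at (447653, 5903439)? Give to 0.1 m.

With h = a·x + b·y + c and P-1 as origin, the differences give:
  (-5)·a + (-135)·b = +2.03
  (-70)·a + 45·b = -0.39
Eliminate b (×45 and ×(-135), subtract): -9675·a = 38.700 → a = ∂h/∂x = -0.004000
Back-substitute: b = ∂h/∂y = -0.01489.
h(447653, 5903439) = 170.65 + (-0.004000)·(-170) + (-0.01489)·(-110) = 170.65 +0.680 +1.638 = 172.968 m.

173.0 m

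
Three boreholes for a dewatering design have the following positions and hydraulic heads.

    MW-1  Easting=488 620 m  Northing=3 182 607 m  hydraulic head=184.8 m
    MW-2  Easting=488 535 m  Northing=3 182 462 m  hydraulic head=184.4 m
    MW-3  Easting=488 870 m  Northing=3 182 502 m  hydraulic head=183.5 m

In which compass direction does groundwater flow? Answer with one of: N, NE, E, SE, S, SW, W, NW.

Differences from MW-1: to MW-2 (Δx, Δy, Δh) = (-85, -145, -0.4); to MW-3 = (250, -105, -1.3).
Solve a·Δx + b·Δy = Δh: det = (-85)·(-105) − 250·(-145) = 45175.
∂h/∂x = [(-0.4)·(-105) − (-1.3)·(-145)] / 45175 = -0.003243
∂h/∂y = [(-85)·(-1.3) − 250·(-0.4)] / 45175 = +0.004660
Flow = −∇h = (+0.003243 east, -0.004660 north), which points southeast.

SE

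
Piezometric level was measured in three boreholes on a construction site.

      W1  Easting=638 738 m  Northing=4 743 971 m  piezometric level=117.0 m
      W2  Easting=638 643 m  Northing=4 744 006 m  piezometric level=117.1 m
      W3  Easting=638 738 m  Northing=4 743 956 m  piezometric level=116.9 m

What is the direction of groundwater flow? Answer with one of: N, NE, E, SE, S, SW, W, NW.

Taking W1 as reference: W2−W1 = (-95, 35, +0.1); W3−W1 = (0, -15, -0.1).
Determinant of the coordinate differences = (-95)·(-15) − 0·35 = 1425.
∂h/∂x = [(+0.1)·(-15) − (-0.1)·35] / 1425 = +0.001404
∂h/∂y = [(-95)·(-0.1) − 0·(+0.1)] / 1425 = +0.006667
Flow = −∇h = (-0.001404 east, -0.006667 north), which points south.

S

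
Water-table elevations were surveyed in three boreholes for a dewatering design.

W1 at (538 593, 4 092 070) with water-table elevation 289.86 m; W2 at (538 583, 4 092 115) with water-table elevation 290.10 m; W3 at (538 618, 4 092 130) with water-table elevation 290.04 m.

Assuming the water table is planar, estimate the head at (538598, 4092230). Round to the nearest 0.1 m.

290.6 m

Three-point gradient (reference W1): Δ to W2 = (-10, 45, +0.24), Δ to W3 = (25, 60, +0.18).
∂h/∂x = -0.003652, ∂h/∂y = +0.004522 (det = -1725).
h(538598, 4092230) = 289.86 + (-0.003652)·(5) + (+0.004522)·(160) = 289.86 -0.018 +0.723 = 290.565 m.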